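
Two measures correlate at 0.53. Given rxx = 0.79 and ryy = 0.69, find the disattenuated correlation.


r_corrected = rxy / sqrt(rxx * ryy)
= 0.53 / sqrt(0.79 * 0.69)
= 0.53 / sqrt(0.5451)
= 0.53 / 0.738309
r_corrected = 0.7179

0.7179


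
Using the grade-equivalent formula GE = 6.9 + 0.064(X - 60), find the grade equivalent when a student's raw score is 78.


raw - median = 78 - 60 = 18
slope * diff = 0.064 * 18 = 1.152
GE = 6.9 + 1.152
GE = 8.052

8.052


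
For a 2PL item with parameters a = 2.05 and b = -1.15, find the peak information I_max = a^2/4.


For 2PL, max info at theta = b = -1.15
I_max = a^2 / 4 = 2.05^2 / 4
= 4.2025 / 4
I_max = 1.0506

1.0506


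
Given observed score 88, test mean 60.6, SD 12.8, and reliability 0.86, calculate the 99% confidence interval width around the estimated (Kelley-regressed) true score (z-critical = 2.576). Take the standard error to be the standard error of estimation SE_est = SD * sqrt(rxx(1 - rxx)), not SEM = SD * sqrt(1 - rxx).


True score estimate = 0.86*88 + 0.14*60.6 = 84.164
SE_est = SD * sqrt(rxx * (1 - rxx)) = 12.8 * sqrt(0.86 * 0.14) = 12.8 * sqrt(0.1204) = 4.441434
CI = T_est +/- z * SE_est, so width = 2 * z * SE_est = 2 * 2.576 * 4.441434
Width = 22.8823

22.8823


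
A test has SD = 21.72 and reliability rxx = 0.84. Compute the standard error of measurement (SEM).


SEM = SD * sqrt(1 - rxx)
SEM = 21.72 * sqrt(1 - 0.84)
SEM = 21.72 * sqrt(0.16) = 21.72 * 0.4
SEM = 8.688

8.688


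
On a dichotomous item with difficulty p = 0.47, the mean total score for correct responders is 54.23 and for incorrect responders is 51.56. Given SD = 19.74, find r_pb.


q = 1 - p = 0.53
rpb = ((M1 - M0) / SD) * sqrt(p * q)
rpb = ((54.23 - 51.56) / 19.74) * sqrt(0.47 * 0.53)
rpb = 0.0675

0.0675


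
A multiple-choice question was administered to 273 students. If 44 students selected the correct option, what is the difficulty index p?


Item difficulty p = number correct / total examinees
p = 44 / 273
p = 0.1612

0.1612


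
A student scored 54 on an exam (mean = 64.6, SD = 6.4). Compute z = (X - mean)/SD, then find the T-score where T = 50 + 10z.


z = (X - mean) / SD = (54 - 64.6) / 6.4
z = -10.6 / 6.4
z = -1.6562
T-score = T = 50 + 10z
Carry z at full precision (z = -10.6 / 6.4) into the conversion:
T-score = 50 + 10 * (-10.6 / 6.4) = 50 + -106 / 6.4
T-score = 50 + -16.5625
T-score = 33.4375

33.4375


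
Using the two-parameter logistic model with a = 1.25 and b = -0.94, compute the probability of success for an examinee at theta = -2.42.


a*(theta - b) = 1.25 * (-2.42 - -0.94) = -1.85
exp(--1.85) = 6.3598
P = 1 / (1 + 6.3598)
P = 0.1359

0.1359


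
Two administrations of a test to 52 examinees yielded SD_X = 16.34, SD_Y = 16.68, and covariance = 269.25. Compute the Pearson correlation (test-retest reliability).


r = cov(X,Y) / (SD_X * SD_Y)
r = 269.25 / (16.34 * 16.68)
r = 269.25 / 272.5512
r = 0.9879

0.9879


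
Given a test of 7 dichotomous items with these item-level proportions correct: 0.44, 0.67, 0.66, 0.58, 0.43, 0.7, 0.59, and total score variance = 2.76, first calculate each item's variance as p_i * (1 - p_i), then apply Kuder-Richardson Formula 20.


For each item, compute p_i * q_i:
  Item 1: 0.44 * 0.56 = 0.2464
  Item 2: 0.67 * 0.33 = 0.2211
  Item 3: 0.66 * 0.34 = 0.2244
  Item 4: 0.58 * 0.42 = 0.2436
  Item 5: 0.43 * 0.57 = 0.2451
  Item 6: 0.7 * 0.3 = 0.21
  Item 7: 0.59 * 0.41 = 0.2419
Sum(p_i * q_i) = 0.2464 + 0.2211 + 0.2244 + 0.2436 + 0.2451 + 0.21 + 0.2419 = 1.6325
KR-20 = (k/(k-1)) * (1 - Sum(p_i*q_i) / Var_total)
= (7/6) * (1 - 1.6325/2.76)
= 1.1667 * 0.4085
KR-20 = 0.4766

0.4766


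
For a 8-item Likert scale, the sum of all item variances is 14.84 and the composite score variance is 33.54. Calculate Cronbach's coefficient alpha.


alpha = (k/(k-1)) * (1 - sum(si^2)/s_total^2)
= (8/7) * (1 - 14.84/33.54)
alpha = 0.6372

0.6372


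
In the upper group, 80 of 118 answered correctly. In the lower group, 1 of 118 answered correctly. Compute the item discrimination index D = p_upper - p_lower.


p_upper = 80/118 = 0.678
p_lower = 1/118 = 0.0085
D = 0.678 - 0.0085 = 0.6695

0.6695


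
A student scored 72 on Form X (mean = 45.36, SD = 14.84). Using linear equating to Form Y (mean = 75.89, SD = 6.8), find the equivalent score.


slope = SD_Y / SD_X = 6.8 / 14.84 ~ 0.4582
intercept = mean_Y - slope * mean_X = 75.89 - (6.8 / 14.84) * 45.36 ~ 55.1051
Y = slope * X + intercept. To avoid rounding drift from the rounded slope/intercept, evaluate the equivalent form Y = mean_Y + SD_Y * (X - mean_X) / SD_X at full precision:
Y = 75.89 + 6.8 * (72 - 45.36) / 14.84
Y = 75.89 + 6.8 * 26.64 / 14.84
Y = 75.89 + 181.152 / 14.84
Y = 75.89 + 12.207
Y = 88.097

88.097


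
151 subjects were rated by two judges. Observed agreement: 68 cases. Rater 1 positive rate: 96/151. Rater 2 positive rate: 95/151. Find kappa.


P_o = 68/151 = 0.450331
P_e = (96*95 + 55*56) / 22801 = 0.535064
kappa = (P_o - P_e) / (1 - P_e)
kappa = (0.450331 - 0.535064) / (1 - 0.535064)
kappa = -0.1822

-0.1822


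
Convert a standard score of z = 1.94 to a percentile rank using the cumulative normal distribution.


CDF(z) = 0.5 * (1 + erf(z/sqrt(2)))
erf(1.3718) = 0.9476
CDF = 0.9738
Percentile rank = 0.9738 * 100 = 97.38

97.38


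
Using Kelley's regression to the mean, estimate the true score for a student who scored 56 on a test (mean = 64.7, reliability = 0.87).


T_est = rxx * X + (1 - rxx) * mean
T_est = 0.87 * 56 + 0.13 * 64.7
T_est = 48.72 + 8.411
T_est = 57.131

57.131


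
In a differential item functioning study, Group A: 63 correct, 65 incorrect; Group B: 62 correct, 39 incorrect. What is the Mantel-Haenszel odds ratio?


Odds_A = 63/65 = 0.9692
Odds_B = 62/39 = 1.5897
OR = Odds_A / Odds_B = 0.9692 / 1.5897
Exactly, OR = (63 * 39) / (65 * 62) = 2457 / 4030
OR = 0.6097

0.6097


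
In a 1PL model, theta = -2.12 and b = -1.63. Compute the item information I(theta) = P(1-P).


P = 1/(1+exp(-(-2.12--1.63))) = 0.3799
I = P*(1-P) = 0.3799 * 0.6201
I = 0.2356

0.2356


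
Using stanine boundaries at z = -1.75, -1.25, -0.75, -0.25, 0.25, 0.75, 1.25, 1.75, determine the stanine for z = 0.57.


Stanine boundaries: [-1.75, -1.25, -0.75, -0.25, 0.25, 0.75, 1.25, 1.75]
z = 0.57
Check each boundary:
  z >= -1.75 -> could be stanine 2
  z >= -1.25 -> could be stanine 3
  z >= -0.75 -> could be stanine 4
  z >= -0.25 -> could be stanine 5
  z >= 0.25 -> could be stanine 6
  z < 0.75
  z < 1.25
  z < 1.75
Highest qualifying boundary gives stanine = 6

6


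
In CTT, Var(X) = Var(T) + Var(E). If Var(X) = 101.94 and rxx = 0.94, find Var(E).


var_true = rxx * var_obs = 0.94 * 101.94 = 95.8236
var_error = var_obs - var_true
var_error = 101.94 - 95.8236
var_error = 6.1164

6.1164


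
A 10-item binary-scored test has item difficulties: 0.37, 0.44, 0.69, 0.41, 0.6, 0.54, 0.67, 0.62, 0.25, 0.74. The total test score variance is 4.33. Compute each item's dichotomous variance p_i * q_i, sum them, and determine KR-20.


For each item, compute p_i * q_i:
  Item 1: 0.37 * 0.63 = 0.2331
  Item 2: 0.44 * 0.56 = 0.2464
  Item 3: 0.69 * 0.31 = 0.2139
  Item 4: 0.41 * 0.59 = 0.2419
  Item 5: 0.6 * 0.4 = 0.24
  Item 6: 0.54 * 0.46 = 0.2484
  Item 7: 0.67 * 0.33 = 0.2211
  Item 8: 0.62 * 0.38 = 0.2356
  Item 9: 0.25 * 0.75 = 0.1875
  Item 10: 0.74 * 0.26 = 0.1924
Sum(p_i * q_i) = 0.2331 + 0.2464 + 0.2139 + 0.2419 + 0.24 + 0.2484 + 0.2211 + 0.2356 + 0.1875 + 0.1924 = 2.2603
KR-20 = (k/(k-1)) * (1 - Sum(p_i*q_i) / Var_total)
= (10/9) * (1 - 2.2603/4.33)
= 1.1111 * 0.478
KR-20 = 0.5311

0.5311


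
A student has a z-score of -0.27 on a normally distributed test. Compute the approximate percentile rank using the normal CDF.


CDF(z) = 0.5 * (1 + erf(z/sqrt(2)))
erf(-0.1909) = -0.2128
CDF = 0.3936
Percentile rank = 0.3936 * 100 = 39.36

39.36


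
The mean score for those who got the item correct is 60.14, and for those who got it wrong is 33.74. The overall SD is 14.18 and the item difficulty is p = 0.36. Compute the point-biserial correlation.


q = 1 - p = 0.64
rpb = ((M1 - M0) / SD) * sqrt(p * q)
rpb = ((60.14 - 33.74) / 14.18) * sqrt(0.36 * 0.64)
rpb = 0.8937

0.8937


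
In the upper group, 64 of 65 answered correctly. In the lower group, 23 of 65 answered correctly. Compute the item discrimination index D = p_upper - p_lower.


p_upper = 64/65 = 0.9846
p_lower = 23/65 = 0.3538
D = 0.9846 - 0.3538 = 0.6308

0.6308


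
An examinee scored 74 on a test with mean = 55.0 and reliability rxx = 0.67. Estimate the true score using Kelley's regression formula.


T_est = rxx * X + (1 - rxx) * mean
T_est = 0.67 * 74 + 0.33 * 55.0
T_est = 49.58 + 18.15
T_est = 67.73

67.73


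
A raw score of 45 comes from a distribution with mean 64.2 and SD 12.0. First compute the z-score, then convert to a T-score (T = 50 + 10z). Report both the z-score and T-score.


z = (X - mean) / SD = (45 - 64.2) / 12.0
z = -19.2 / 12.0
z = -1.6
T-score = T = 50 + 10z
Carry z at full precision (z = -19.2 / 12.0) into the conversion:
T-score = 50 + 10 * (-19.2 / 12.0) = 50 + -192 / 12.0
T-score = 50 + -16.0
T-score = 34.0

34.0


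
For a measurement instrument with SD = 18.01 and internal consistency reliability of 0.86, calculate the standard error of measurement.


SEM = SD * sqrt(1 - rxx)
SEM = 18.01 * sqrt(1 - 0.86)
SEM = 18.01 * sqrt(0.14) = 18.01 * 0.374166
SEM = 6.7387

6.7387


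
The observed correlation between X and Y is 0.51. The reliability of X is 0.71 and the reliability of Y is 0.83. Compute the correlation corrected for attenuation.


r_corrected = rxy / sqrt(rxx * ryy)
= 0.51 / sqrt(0.71 * 0.83)
= 0.51 / sqrt(0.5893)
= 0.51 / 0.767659
r_corrected = 0.6644

0.6644


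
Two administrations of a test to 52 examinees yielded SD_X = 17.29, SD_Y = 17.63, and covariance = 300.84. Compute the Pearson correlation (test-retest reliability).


r = cov(X,Y) / (SD_X * SD_Y)
r = 300.84 / (17.29 * 17.63)
r = 300.84 / 304.8227
r = 0.9869

0.9869


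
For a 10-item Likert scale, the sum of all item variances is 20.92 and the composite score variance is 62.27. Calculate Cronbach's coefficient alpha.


alpha = (k/(k-1)) * (1 - sum(si^2)/s_total^2)
= (10/9) * (1 - 20.92/62.27)
alpha = 0.7378

0.7378


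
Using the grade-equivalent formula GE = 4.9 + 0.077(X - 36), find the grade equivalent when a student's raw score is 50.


raw - median = 50 - 36 = 14
slope * diff = 0.077 * 14 = 1.078
GE = 4.9 + 1.078
GE = 5.978

5.978


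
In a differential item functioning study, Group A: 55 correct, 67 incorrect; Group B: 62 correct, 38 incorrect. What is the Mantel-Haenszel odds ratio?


Odds_A = 55/67 = 0.8209
Odds_B = 62/38 = 1.6316
OR = Odds_A / Odds_B = 0.8209 / 1.6316
Exactly, OR = (55 * 38) / (67 * 62) = 2090 / 4154
OR = 0.5031

0.5031


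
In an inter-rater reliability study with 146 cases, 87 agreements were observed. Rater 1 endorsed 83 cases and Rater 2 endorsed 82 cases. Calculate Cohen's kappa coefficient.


P_o = 87/146 = 0.59589
P_e = (83*82 + 63*64) / 21316 = 0.508444
kappa = (P_o - P_e) / (1 - P_e)
kappa = (0.59589 - 0.508444) / (1 - 0.508444)
kappa = 0.1779

0.1779


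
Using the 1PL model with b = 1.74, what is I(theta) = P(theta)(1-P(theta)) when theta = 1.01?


P = 1/(1+exp(-(1.01-1.74))) = 0.3252
I = P*(1-P) = 0.3252 * 0.6748
I = 0.2194

0.2194


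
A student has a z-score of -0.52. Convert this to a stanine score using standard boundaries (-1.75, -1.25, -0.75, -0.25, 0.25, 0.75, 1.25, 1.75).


Stanine boundaries: [-1.75, -1.25, -0.75, -0.25, 0.25, 0.75, 1.25, 1.75]
z = -0.52
Check each boundary:
  z >= -1.75 -> could be stanine 2
  z >= -1.25 -> could be stanine 3
  z >= -0.75 -> could be stanine 4
  z < -0.25
  z < 0.25
  z < 0.75
  z < 1.25
  z < 1.75
Highest qualifying boundary gives stanine = 4

4


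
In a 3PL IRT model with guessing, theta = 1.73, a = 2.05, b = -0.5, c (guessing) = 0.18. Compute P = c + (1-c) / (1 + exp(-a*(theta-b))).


logit = 2.05*(1.73 - -0.5) = 4.5715
P* = 1/(1 + exp(-4.5715)) = 0.9898
P = 0.18 + (1 - 0.18) * 0.9898
P = 0.9916

0.9916


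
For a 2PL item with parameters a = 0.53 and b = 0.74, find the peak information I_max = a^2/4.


For 2PL, max info at theta = b = 0.74
I_max = a^2 / 4 = 0.53^2 / 4
= 0.2809 / 4
I_max = 0.0702

0.0702


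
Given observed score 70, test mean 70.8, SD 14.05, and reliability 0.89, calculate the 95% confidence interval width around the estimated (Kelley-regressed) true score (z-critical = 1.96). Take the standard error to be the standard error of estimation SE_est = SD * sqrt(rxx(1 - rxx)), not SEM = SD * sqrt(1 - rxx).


True score estimate = 0.89*70 + 0.11*70.8 = 70.088
SE_est = SD * sqrt(rxx * (1 - rxx)) = 14.05 * sqrt(0.89 * 0.11) = 14.05 * sqrt(0.0979) = 4.396101
CI = T_est +/- z * SE_est, so width = 2 * z * SE_est = 2 * 1.96 * 4.396101
Width = 17.2327

17.2327


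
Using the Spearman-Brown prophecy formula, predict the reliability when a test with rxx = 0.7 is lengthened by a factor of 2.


r_new = (n * rxx) / (1 + (n-1) * rxx)
r_new = (2 * 0.7) / (1 + 1 * 0.7)
r_new = 1.4 / 1.7
r_new = 0.8235

0.8235


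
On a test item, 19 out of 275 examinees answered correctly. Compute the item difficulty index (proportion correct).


Item difficulty p = number correct / total examinees
p = 19 / 275
p = 0.0691

0.0691


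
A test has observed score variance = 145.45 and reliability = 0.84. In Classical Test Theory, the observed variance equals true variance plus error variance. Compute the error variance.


var_true = rxx * var_obs = 0.84 * 145.45 = 122.178
var_error = var_obs - var_true
var_error = 145.45 - 122.178
var_error = 23.272

23.272


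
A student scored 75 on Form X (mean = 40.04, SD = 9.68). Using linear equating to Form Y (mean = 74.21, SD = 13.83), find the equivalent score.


slope = SD_Y / SD_X = 13.83 / 9.68 ~ 1.4287
intercept = mean_Y - slope * mean_X = 74.21 - (13.83 / 9.68) * 40.04 ~ 17.0041
Y = slope * X + intercept. To avoid rounding drift from the rounded slope/intercept, evaluate the equivalent form Y = mean_Y + SD_Y * (X - mean_X) / SD_X at full precision:
Y = 74.21 + 13.83 * (75 - 40.04) / 9.68
Y = 74.21 + 13.83 * 34.96 / 9.68
Y = 74.21 + 483.4968 / 9.68
Y = 74.21 + 49.948
Y = 124.158

124.158


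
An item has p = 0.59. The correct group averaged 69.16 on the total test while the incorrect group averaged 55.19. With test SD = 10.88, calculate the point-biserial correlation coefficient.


q = 1 - p = 0.41
rpb = ((M1 - M0) / SD) * sqrt(p * q)
rpb = ((69.16 - 55.19) / 10.88) * sqrt(0.59 * 0.41)
rpb = 0.6315

0.6315


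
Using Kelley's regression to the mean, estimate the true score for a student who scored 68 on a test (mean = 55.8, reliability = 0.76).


T_est = rxx * X + (1 - rxx) * mean
T_est = 0.76 * 68 + 0.24 * 55.8
T_est = 51.68 + 13.392
T_est = 65.072

65.072


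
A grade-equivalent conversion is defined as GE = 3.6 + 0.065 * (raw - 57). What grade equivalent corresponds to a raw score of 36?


raw - median = 36 - 57 = -21
slope * diff = 0.065 * -21 = -1.365
GE = 3.6 + -1.365
GE = 2.235

2.235


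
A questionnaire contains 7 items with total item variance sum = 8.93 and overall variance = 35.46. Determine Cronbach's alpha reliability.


alpha = (k/(k-1)) * (1 - sum(si^2)/s_total^2)
= (7/6) * (1 - 8.93/35.46)
alpha = 0.8729

0.8729


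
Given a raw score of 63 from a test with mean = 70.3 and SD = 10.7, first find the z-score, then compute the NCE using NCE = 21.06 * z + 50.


z = (X - mean) / SD = (63 - 70.3) / 10.7
z = -7.3 / 10.7
z = -0.6822
NCE = NCE = 21.06z + 50
Carry z at full precision (z = -7.3 / 10.7) into the conversion:
NCE = 21.06 * (-7.3 / 10.7) + 50 = -153.738 / 10.7 + 50
NCE = -14.368 + 50
NCE = 35.632

35.632


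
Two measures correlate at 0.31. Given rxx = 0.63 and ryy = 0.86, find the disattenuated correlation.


r_corrected = rxy / sqrt(rxx * ryy)
= 0.31 / sqrt(0.63 * 0.86)
= 0.31 / sqrt(0.5418)
= 0.31 / 0.736071
r_corrected = 0.4212

0.4212


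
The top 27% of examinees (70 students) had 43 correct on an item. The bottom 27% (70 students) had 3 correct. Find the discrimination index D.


p_upper = 43/70 = 0.6143
p_lower = 3/70 = 0.0429
D = 0.6143 - 0.0429 = 0.5714

0.5714


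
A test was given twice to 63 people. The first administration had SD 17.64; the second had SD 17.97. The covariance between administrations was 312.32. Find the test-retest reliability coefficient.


r = cov(X,Y) / (SD_X * SD_Y)
r = 312.32 / (17.64 * 17.97)
r = 312.32 / 316.9908
r = 0.9853

0.9853


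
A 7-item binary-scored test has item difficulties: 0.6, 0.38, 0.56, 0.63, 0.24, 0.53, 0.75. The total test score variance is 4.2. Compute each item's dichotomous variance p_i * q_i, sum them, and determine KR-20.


For each item, compute p_i * q_i:
  Item 1: 0.6 * 0.4 = 0.24
  Item 2: 0.38 * 0.62 = 0.2356
  Item 3: 0.56 * 0.44 = 0.2464
  Item 4: 0.63 * 0.37 = 0.2331
  Item 5: 0.24 * 0.76 = 0.1824
  Item 6: 0.53 * 0.47 = 0.2491
  Item 7: 0.75 * 0.25 = 0.1875
Sum(p_i * q_i) = 0.24 + 0.2356 + 0.2464 + 0.2331 + 0.1824 + 0.2491 + 0.1875 = 1.5741
KR-20 = (k/(k-1)) * (1 - Sum(p_i*q_i) / Var_total)
= (7/6) * (1 - 1.5741/4.2)
= 1.1667 * 0.6252
KR-20 = 0.7294

0.7294


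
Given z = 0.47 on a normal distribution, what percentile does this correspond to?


CDF(z) = 0.5 * (1 + erf(z/sqrt(2)))
erf(0.3323) = 0.3616
CDF = 0.6808
Percentile rank = 0.6808 * 100 = 68.08

68.08


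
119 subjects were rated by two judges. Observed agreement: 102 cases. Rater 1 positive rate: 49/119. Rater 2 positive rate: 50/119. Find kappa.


P_o = 102/119 = 0.857143
P_e = (49*50 + 70*69) / 14161 = 0.514088
kappa = (P_o - P_e) / (1 - P_e)
kappa = (0.857143 - 0.514088) / (1 - 0.514088)
kappa = 0.706

0.706


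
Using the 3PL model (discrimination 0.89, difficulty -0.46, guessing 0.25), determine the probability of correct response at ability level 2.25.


logit = 0.89*(2.25 - -0.46) = 2.4119
P* = 1/(1 + exp(-2.4119)) = 0.9177
P = 0.25 + (1 - 0.25) * 0.9177
P = 0.9383

0.9383


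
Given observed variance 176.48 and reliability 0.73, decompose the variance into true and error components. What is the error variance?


var_true = rxx * var_obs = 0.73 * 176.48 = 128.8304
var_error = var_obs - var_true
var_error = 176.48 - 128.8304
var_error = 47.6496

47.6496


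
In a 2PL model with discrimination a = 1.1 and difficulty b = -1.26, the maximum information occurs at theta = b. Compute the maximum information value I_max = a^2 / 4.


For 2PL, max info at theta = b = -1.26
I_max = a^2 / 4 = 1.1^2 / 4
= 1.21 / 4
I_max = 0.3025

0.3025


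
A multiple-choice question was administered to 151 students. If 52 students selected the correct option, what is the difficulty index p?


Item difficulty p = number correct / total examinees
p = 52 / 151
p = 0.3444

0.3444


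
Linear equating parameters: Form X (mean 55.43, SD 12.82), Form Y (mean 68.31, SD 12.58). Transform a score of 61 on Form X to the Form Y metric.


slope = SD_Y / SD_X = 12.58 / 12.82 ~ 0.9813
intercept = mean_Y - slope * mean_X = 68.31 - (12.58 / 12.82) * 55.43 ~ 13.9177
Y = slope * X + intercept. To avoid rounding drift from the rounded slope/intercept, evaluate the equivalent form Y = mean_Y + SD_Y * (X - mean_X) / SD_X at full precision:
Y = 68.31 + 12.58 * (61 - 55.43) / 12.82
Y = 68.31 + 12.58 * 5.57 / 12.82
Y = 68.31 + 70.0706 / 12.82
Y = 68.31 + 5.4657
Y = 73.7757

73.7757


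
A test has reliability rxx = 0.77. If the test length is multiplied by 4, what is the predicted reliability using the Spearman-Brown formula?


r_new = (n * rxx) / (1 + (n-1) * rxx)
r_new = (4 * 0.77) / (1 + 3 * 0.77)
r_new = 3.08 / 3.31
r_new = 0.9305

0.9305


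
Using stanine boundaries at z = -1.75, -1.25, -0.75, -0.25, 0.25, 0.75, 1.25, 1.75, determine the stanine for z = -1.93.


Stanine boundaries: [-1.75, -1.25, -0.75, -0.25, 0.25, 0.75, 1.25, 1.75]
z = -1.93
Check each boundary:
  z < -1.75
  z < -1.25
  z < -0.75
  z < -0.25
  z < 0.25
  z < 0.75
  z < 1.25
  z < 1.75
Highest qualifying boundary gives stanine = 1

1


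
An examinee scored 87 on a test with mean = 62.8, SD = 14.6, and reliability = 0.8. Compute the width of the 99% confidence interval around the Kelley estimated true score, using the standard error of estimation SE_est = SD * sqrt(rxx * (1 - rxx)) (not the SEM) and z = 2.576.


True score estimate = 0.8*87 + 0.2*62.8 = 82.16
SE_est = SD * sqrt(rxx * (1 - rxx)) = 14.6 * sqrt(0.8 * 0.2) = 14.6 * sqrt(0.16) = 5.84
CI = T_est +/- z * SE_est, so width = 2 * z * SE_est = 2 * 2.576 * 5.84
Width = 30.0877

30.0877


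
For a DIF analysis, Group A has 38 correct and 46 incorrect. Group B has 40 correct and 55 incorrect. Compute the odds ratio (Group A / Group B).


Odds_A = 38/46 = 0.8261
Odds_B = 40/55 = 0.7273
OR = Odds_A / Odds_B = 0.8261 / 0.7273
Exactly, OR = (38 * 55) / (46 * 40) = 2090 / 1840
OR = 1.1359

1.1359


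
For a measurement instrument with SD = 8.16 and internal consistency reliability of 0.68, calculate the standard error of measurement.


SEM = SD * sqrt(1 - rxx)
SEM = 8.16 * sqrt(1 - 0.68)
SEM = 8.16 * sqrt(0.32) = 8.16 * 0.565685
SEM = 4.616

4.616


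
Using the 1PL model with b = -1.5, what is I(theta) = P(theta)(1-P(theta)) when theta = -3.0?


P = 1/(1+exp(-(-3.0--1.5))) = 0.1824
I = P*(1-P) = 0.1824 * 0.8176
I = 0.1491

0.1491


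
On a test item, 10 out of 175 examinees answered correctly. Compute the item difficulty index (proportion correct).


Item difficulty p = number correct / total examinees
p = 10 / 175
p = 0.0571

0.0571


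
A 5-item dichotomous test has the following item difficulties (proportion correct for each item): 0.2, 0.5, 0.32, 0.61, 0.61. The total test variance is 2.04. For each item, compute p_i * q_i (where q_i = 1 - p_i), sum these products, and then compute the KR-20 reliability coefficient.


For each item, compute p_i * q_i:
  Item 1: 0.2 * 0.8 = 0.16
  Item 2: 0.5 * 0.5 = 0.25
  Item 3: 0.32 * 0.68 = 0.2176
  Item 4: 0.61 * 0.39 = 0.2379
  Item 5: 0.61 * 0.39 = 0.2379
Sum(p_i * q_i) = 0.16 + 0.25 + 0.2176 + 0.2379 + 0.2379 = 1.1034
KR-20 = (k/(k-1)) * (1 - Sum(p_i*q_i) / Var_total)
= (5/4) * (1 - 1.1034/2.04)
= 1.25 * 0.4591
KR-20 = 0.5739

0.5739


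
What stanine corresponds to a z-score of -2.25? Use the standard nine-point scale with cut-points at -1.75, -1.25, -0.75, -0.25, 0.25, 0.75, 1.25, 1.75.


Stanine boundaries: [-1.75, -1.25, -0.75, -0.25, 0.25, 0.75, 1.25, 1.75]
z = -2.25
Check each boundary:
  z < -1.75
  z < -1.25
  z < -0.75
  z < -0.25
  z < 0.25
  z < 0.75
  z < 1.25
  z < 1.75
Highest qualifying boundary gives stanine = 1

1


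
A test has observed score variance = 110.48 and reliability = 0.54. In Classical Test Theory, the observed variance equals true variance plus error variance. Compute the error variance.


var_true = rxx * var_obs = 0.54 * 110.48 = 59.6592
var_error = var_obs - var_true
var_error = 110.48 - 59.6592
var_error = 50.8208

50.8208


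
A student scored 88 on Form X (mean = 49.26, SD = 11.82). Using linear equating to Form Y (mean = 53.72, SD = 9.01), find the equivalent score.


slope = SD_Y / SD_X = 9.01 / 11.82 ~ 0.7623
intercept = mean_Y - slope * mean_X = 53.72 - (9.01 / 11.82) * 49.26 ~ 16.1707
Y = slope * X + intercept. To avoid rounding drift from the rounded slope/intercept, evaluate the equivalent form Y = mean_Y + SD_Y * (X - mean_X) / SD_X at full precision:
Y = 53.72 + 9.01 * (88 - 49.26) / 11.82
Y = 53.72 + 9.01 * 38.74 / 11.82
Y = 53.72 + 349.0474 / 11.82
Y = 53.72 + 29.5302
Y = 83.2502

83.2502


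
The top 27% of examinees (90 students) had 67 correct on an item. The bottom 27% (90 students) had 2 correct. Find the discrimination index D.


p_upper = 67/90 = 0.7444
p_lower = 2/90 = 0.0222
D = 0.7444 - 0.0222 = 0.7222

0.7222


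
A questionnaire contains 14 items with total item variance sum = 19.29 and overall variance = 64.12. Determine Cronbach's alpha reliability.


alpha = (k/(k-1)) * (1 - sum(si^2)/s_total^2)
= (14/13) * (1 - 19.29/64.12)
alpha = 0.7529

0.7529


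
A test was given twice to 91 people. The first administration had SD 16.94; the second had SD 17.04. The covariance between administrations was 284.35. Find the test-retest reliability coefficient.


r = cov(X,Y) / (SD_X * SD_Y)
r = 284.35 / (16.94 * 17.04)
r = 284.35 / 288.6576
r = 0.9851

0.9851


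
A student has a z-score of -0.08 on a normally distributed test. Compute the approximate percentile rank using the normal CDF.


CDF(z) = 0.5 * (1 + erf(z/sqrt(2)))
erf(-0.0566) = -0.0638
CDF = 0.4681
Percentile rank = 0.4681 * 100 = 46.81

46.81


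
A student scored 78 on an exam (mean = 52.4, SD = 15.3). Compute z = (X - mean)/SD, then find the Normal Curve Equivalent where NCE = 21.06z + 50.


z = (X - mean) / SD = (78 - 52.4) / 15.3
z = 25.6 / 15.3
z = 1.6732
NCE = NCE = 21.06z + 50
Carry z at full precision (z = 25.6 / 15.3) into the conversion:
NCE = 21.06 * (25.6 / 15.3) + 50 = 539.136 / 15.3 + 50
NCE = 35.2376 + 50
NCE = 85.2376

85.2376


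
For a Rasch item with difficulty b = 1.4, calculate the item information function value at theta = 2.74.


P = 1/(1+exp(-(2.74-1.4))) = 0.7925
I = P*(1-P) = 0.7925 * 0.2075
I = 0.1644

0.1644


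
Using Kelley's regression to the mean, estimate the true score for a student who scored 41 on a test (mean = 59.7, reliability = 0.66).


T_est = rxx * X + (1 - rxx) * mean
T_est = 0.66 * 41 + 0.34 * 59.7
T_est = 27.06 + 20.298
T_est = 47.358

47.358


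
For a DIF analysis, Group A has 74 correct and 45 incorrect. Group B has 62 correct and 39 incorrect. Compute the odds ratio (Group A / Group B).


Odds_A = 74/45 = 1.6444
Odds_B = 62/39 = 1.5897
OR = Odds_A / Odds_B = 1.6444 / 1.5897
Exactly, OR = (74 * 39) / (45 * 62) = 2886 / 2790
OR = 1.0344

1.0344


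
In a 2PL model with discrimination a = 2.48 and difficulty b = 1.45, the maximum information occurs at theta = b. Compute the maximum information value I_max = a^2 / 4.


For 2PL, max info at theta = b = 1.45
I_max = a^2 / 4 = 2.48^2 / 4
= 6.1504 / 4
I_max = 1.5376

1.5376


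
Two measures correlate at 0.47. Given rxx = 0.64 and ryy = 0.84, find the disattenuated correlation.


r_corrected = rxy / sqrt(rxx * ryy)
= 0.47 / sqrt(0.64 * 0.84)
= 0.47 / sqrt(0.5376)
= 0.47 / 0.733212
r_corrected = 0.641

0.641


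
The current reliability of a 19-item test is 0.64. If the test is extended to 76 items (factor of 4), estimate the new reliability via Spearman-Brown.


r_new = (n * rxx) / (1 + (n-1) * rxx)
r_new = (4 * 0.64) / (1 + 3 * 0.64)
r_new = 2.56 / 2.92
r_new = 0.8767

0.8767


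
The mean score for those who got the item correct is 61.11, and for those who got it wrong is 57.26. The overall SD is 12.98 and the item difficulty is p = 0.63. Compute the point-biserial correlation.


q = 1 - p = 0.37
rpb = ((M1 - M0) / SD) * sqrt(p * q)
rpb = ((61.11 - 57.26) / 12.98) * sqrt(0.63 * 0.37)
rpb = 0.1432

0.1432


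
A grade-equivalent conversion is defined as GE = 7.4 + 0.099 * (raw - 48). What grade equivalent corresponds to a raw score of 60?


raw - median = 60 - 48 = 12
slope * diff = 0.099 * 12 = 1.188
GE = 7.4 + 1.188
GE = 8.588

8.588


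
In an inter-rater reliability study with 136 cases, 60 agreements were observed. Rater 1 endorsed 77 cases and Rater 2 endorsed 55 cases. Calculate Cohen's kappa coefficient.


P_o = 60/136 = 0.441176
P_e = (77*55 + 59*81) / 18496 = 0.487349
kappa = (P_o - P_e) / (1 - P_e)
kappa = (0.441176 - 0.487349) / (1 - 0.487349)
kappa = -0.0901

-0.0901


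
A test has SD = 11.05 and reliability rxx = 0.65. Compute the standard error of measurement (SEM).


SEM = SD * sqrt(1 - rxx)
SEM = 11.05 * sqrt(1 - 0.65)
SEM = 11.05 * sqrt(0.35) = 11.05 * 0.591608
SEM = 6.5373

6.5373


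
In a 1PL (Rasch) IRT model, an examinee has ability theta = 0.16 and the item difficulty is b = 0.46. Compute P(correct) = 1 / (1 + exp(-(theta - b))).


theta - b = 0.16 - 0.46 = -0.3
exp(-(theta - b)) = exp(0.3) = 1.3499
P = 1 / (1 + 1.3499)
P = 0.4256

0.4256


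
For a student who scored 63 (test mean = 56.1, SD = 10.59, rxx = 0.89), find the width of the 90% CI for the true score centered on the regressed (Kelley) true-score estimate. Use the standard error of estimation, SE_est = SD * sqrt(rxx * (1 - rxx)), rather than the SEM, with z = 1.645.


True score estimate = 0.89*63 + 0.11*56.1 = 62.241
SE_est = SD * sqrt(rxx * (1 - rxx)) = 10.59 * sqrt(0.89 * 0.11) = 10.59 * sqrt(0.0979) = 3.313503
CI = T_est +/- z * SE_est, so width = 2 * z * SE_est = 2 * 1.645 * 3.313503
Width = 10.9014

10.9014


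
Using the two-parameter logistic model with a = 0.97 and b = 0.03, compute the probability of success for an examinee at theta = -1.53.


a*(theta - b) = 0.97 * (-1.53 - 0.03) = -1.5132
exp(--1.5132) = 4.5412
P = 1 / (1 + 4.5412)
P = 0.1805

0.1805


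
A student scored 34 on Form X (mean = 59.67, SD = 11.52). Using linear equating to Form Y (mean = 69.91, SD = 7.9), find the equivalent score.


slope = SD_Y / SD_X = 7.9 / 11.52 ~ 0.6858
intercept = mean_Y - slope * mean_X = 69.91 - (7.9 / 11.52) * 59.67 ~ 28.9905
Y = slope * X + intercept. To avoid rounding drift from the rounded slope/intercept, evaluate the equivalent form Y = mean_Y + SD_Y * (X - mean_X) / SD_X at full precision:
Y = 69.91 + 7.9 * (34 - 59.67) / 11.52
Y = 69.91 - 7.9 * 25.67 / 11.52
Y = 69.91 - 202.793 / 11.52
Y = 69.91 - 17.6036
Y = 52.3064

52.3064


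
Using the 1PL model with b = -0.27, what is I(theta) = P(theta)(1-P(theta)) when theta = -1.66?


P = 1/(1+exp(-(-1.66--0.27))) = 0.1994
I = P*(1-P) = 0.1994 * 0.8006
I = 0.1596

0.1596


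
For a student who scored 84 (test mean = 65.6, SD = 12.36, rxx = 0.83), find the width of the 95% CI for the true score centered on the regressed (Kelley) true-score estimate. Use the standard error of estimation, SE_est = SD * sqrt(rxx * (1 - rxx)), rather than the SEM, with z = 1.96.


True score estimate = 0.83*84 + 0.17*65.6 = 80.872
SE_est = SD * sqrt(rxx * (1 - rxx)) = 12.36 * sqrt(0.83 * 0.17) = 12.36 * sqrt(0.1411) = 4.642821
CI = T_est +/- z * SE_est, so width = 2 * z * SE_est = 2 * 1.96 * 4.642821
Width = 18.1999

18.1999


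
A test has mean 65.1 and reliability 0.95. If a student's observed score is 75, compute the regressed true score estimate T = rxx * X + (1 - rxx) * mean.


T_est = rxx * X + (1 - rxx) * mean
T_est = 0.95 * 75 + 0.05 * 65.1
T_est = 71.25 + 3.255
T_est = 74.505

74.505


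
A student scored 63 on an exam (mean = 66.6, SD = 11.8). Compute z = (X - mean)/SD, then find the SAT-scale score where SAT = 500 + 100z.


z = (X - mean) / SD = (63 - 66.6) / 11.8
z = -3.6 / 11.8
z = -0.3051
SAT-scale = SAT = 500 + 100z
Carry z at full precision (z = -3.6 / 11.8) into the conversion:
SAT-scale = 500 + 100 * (-3.6 / 11.8) = 500 + -360 / 11.8
SAT-scale = 500 + -30.5085
SAT-scale = 469.4915

469.4915


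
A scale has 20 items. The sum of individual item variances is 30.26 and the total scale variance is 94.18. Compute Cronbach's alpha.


alpha = (k/(k-1)) * (1 - sum(si^2)/s_total^2)
= (20/19) * (1 - 30.26/94.18)
alpha = 0.7144

0.7144


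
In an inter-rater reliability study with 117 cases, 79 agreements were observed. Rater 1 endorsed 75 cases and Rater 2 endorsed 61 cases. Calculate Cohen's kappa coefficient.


P_o = 79/117 = 0.675214
P_e = (75*61 + 42*56) / 13689 = 0.506027
kappa = (P_o - P_e) / (1 - P_e)
kappa = (0.675214 - 0.506027) / (1 - 0.506027)
kappa = 0.3425

0.3425


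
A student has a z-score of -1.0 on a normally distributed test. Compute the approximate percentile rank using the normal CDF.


CDF(z) = 0.5 * (1 + erf(z/sqrt(2)))
erf(-0.7071) = -0.6827
CDF = 0.1587
Percentile rank = 0.1587 * 100 = 15.87

15.87


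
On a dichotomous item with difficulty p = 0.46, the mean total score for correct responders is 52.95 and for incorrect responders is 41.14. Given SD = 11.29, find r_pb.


q = 1 - p = 0.54
rpb = ((M1 - M0) / SD) * sqrt(p * q)
rpb = ((52.95 - 41.14) / 11.29) * sqrt(0.46 * 0.54)
rpb = 0.5214

0.5214


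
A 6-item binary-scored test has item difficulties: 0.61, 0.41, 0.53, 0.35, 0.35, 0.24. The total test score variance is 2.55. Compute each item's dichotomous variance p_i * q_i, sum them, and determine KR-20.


For each item, compute p_i * q_i:
  Item 1: 0.61 * 0.39 = 0.2379
  Item 2: 0.41 * 0.59 = 0.2419
  Item 3: 0.53 * 0.47 = 0.2491
  Item 4: 0.35 * 0.65 = 0.2275
  Item 5: 0.35 * 0.65 = 0.2275
  Item 6: 0.24 * 0.76 = 0.1824
Sum(p_i * q_i) = 0.2379 + 0.2419 + 0.2491 + 0.2275 + 0.2275 + 0.1824 = 1.3663
KR-20 = (k/(k-1)) * (1 - Sum(p_i*q_i) / Var_total)
= (6/5) * (1 - 1.3663/2.55)
= 1.2 * 0.4642
KR-20 = 0.557

0.557


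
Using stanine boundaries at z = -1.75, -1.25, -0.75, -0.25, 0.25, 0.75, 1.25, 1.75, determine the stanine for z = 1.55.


Stanine boundaries: [-1.75, -1.25, -0.75, -0.25, 0.25, 0.75, 1.25, 1.75]
z = 1.55
Check each boundary:
  z >= -1.75 -> could be stanine 2
  z >= -1.25 -> could be stanine 3
  z >= -0.75 -> could be stanine 4
  z >= -0.25 -> could be stanine 5
  z >= 0.25 -> could be stanine 6
  z >= 0.75 -> could be stanine 7
  z >= 1.25 -> could be stanine 8
  z < 1.75
Highest qualifying boundary gives stanine = 8

8


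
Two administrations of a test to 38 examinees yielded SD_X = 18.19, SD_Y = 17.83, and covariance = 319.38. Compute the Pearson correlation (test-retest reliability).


r = cov(X,Y) / (SD_X * SD_Y)
r = 319.38 / (18.19 * 17.83)
r = 319.38 / 324.3277
r = 0.9847

0.9847


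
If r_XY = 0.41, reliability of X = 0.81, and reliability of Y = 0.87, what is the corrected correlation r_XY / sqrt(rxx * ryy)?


r_corrected = rxy / sqrt(rxx * ryy)
= 0.41 / sqrt(0.81 * 0.87)
= 0.41 / sqrt(0.7047)
= 0.41 / 0.839464
r_corrected = 0.4884

0.4884


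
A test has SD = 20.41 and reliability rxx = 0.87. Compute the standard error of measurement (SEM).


SEM = SD * sqrt(1 - rxx)
SEM = 20.41 * sqrt(1 - 0.87)
SEM = 20.41 * sqrt(0.13) = 20.41 * 0.360555
SEM = 7.3589

7.3589


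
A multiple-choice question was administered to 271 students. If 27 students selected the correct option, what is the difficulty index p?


Item difficulty p = number correct / total examinees
p = 27 / 271
p = 0.0996

0.0996


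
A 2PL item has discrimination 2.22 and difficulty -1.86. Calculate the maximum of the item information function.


For 2PL, max info at theta = b = -1.86
I_max = a^2 / 4 = 2.22^2 / 4
= 4.9284 / 4
I_max = 1.2321

1.2321


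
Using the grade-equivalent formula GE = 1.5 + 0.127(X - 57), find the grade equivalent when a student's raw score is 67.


raw - median = 67 - 57 = 10
slope * diff = 0.127 * 10 = 1.27
GE = 1.5 + 1.27
GE = 2.77

2.77


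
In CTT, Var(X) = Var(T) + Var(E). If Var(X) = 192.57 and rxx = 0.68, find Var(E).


var_true = rxx * var_obs = 0.68 * 192.57 = 130.9476
var_error = var_obs - var_true
var_error = 192.57 - 130.9476
var_error = 61.6224

61.6224


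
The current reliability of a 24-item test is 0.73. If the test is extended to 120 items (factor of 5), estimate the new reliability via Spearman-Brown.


r_new = (n * rxx) / (1 + (n-1) * rxx)
r_new = (5 * 0.73) / (1 + 4 * 0.73)
r_new = 3.65 / 3.92
r_new = 0.9311

0.9311


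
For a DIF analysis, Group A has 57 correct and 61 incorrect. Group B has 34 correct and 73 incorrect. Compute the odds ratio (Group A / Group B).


Odds_A = 57/61 = 0.9344
Odds_B = 34/73 = 0.4658
OR = Odds_A / Odds_B = 0.9344 / 0.4658
Exactly, OR = (57 * 73) / (61 * 34) = 4161 / 2074
OR = 2.0063

2.0063


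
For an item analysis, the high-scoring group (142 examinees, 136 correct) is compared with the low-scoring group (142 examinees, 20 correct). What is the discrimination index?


p_upper = 136/142 = 0.9577
p_lower = 20/142 = 0.1408
D = 0.9577 - 0.1408 = 0.8169

0.8169


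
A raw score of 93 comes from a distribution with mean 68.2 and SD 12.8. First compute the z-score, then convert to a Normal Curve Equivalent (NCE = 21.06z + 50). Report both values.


z = (X - mean) / SD = (93 - 68.2) / 12.8
z = 24.8 / 12.8
z = 1.9375
NCE = NCE = 21.06z + 50
Carry z at full precision (z = 24.8 / 12.8) into the conversion:
NCE = 21.06 * (24.8 / 12.8) + 50 = 522.288 / 12.8 + 50
NCE = 40.8038 + 50
NCE = 90.8038

90.8038


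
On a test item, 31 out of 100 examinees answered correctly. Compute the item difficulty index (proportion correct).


Item difficulty p = number correct / total examinees
p = 31 / 100
p = 0.31

0.31


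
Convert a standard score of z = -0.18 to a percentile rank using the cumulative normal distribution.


CDF(z) = 0.5 * (1 + erf(z/sqrt(2)))
erf(-0.1273) = -0.1428
CDF = 0.4286
Percentile rank = 0.4286 * 100 = 42.86

42.86


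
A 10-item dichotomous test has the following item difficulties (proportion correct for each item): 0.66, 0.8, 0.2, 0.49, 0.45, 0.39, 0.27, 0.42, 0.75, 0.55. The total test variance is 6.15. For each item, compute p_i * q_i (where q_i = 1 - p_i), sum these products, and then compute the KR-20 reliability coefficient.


For each item, compute p_i * q_i:
  Item 1: 0.66 * 0.34 = 0.2244
  Item 2: 0.8 * 0.2 = 0.16
  Item 3: 0.2 * 0.8 = 0.16
  Item 4: 0.49 * 0.51 = 0.2499
  Item 5: 0.45 * 0.55 = 0.2475
  Item 6: 0.39 * 0.61 = 0.2379
  Item 7: 0.27 * 0.73 = 0.1971
  Item 8: 0.42 * 0.58 = 0.2436
  Item 9: 0.75 * 0.25 = 0.1875
  Item 10: 0.55 * 0.45 = 0.2475
Sum(p_i * q_i) = 0.2244 + 0.16 + 0.16 + 0.2499 + 0.2475 + 0.2379 + 0.1971 + 0.2436 + 0.1875 + 0.2475 = 2.1554
KR-20 = (k/(k-1)) * (1 - Sum(p_i*q_i) / Var_total)
= (10/9) * (1 - 2.1554/6.15)
= 1.1111 * 0.6495
KR-20 = 0.7217

0.7217


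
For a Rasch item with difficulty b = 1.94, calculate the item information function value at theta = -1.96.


P = 1/(1+exp(-(-1.96-1.94))) = 0.0198
I = P*(1-P) = 0.0198 * 0.9802
I = 0.0194

0.0194


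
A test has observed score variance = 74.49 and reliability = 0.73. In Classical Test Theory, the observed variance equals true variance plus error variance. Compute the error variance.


var_true = rxx * var_obs = 0.73 * 74.49 = 54.3777
var_error = var_obs - var_true
var_error = 74.49 - 54.3777
var_error = 20.1123

20.1123


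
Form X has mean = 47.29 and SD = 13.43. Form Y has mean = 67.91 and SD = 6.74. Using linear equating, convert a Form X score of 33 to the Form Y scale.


slope = SD_Y / SD_X = 6.74 / 13.43 ~ 0.5019
intercept = mean_Y - slope * mean_X = 67.91 - (6.74 / 13.43) * 47.29 ~ 44.177
Y = slope * X + intercept. To avoid rounding drift from the rounded slope/intercept, evaluate the equivalent form Y = mean_Y + SD_Y * (X - mean_X) / SD_X at full precision:
Y = 67.91 + 6.74 * (33 - 47.29) / 13.43
Y = 67.91 - 6.74 * 14.29 / 13.43
Y = 67.91 - 96.3146 / 13.43
Y = 67.91 - 7.1716
Y = 60.7384

60.7384


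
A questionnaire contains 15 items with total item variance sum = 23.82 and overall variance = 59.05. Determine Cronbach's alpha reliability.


alpha = (k/(k-1)) * (1 - sum(si^2)/s_total^2)
= (15/14) * (1 - 23.82/59.05)
alpha = 0.6392

0.6392


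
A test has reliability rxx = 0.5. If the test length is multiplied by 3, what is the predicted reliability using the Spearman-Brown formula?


r_new = (n * rxx) / (1 + (n-1) * rxx)
r_new = (3 * 0.5) / (1 + 2 * 0.5)
r_new = 1.5 / 2.0
r_new = 0.75

0.75


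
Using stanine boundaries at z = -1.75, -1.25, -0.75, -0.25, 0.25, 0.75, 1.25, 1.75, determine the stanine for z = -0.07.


Stanine boundaries: [-1.75, -1.25, -0.75, -0.25, 0.25, 0.75, 1.25, 1.75]
z = -0.07
Check each boundary:
  z >= -1.75 -> could be stanine 2
  z >= -1.25 -> could be stanine 3
  z >= -0.75 -> could be stanine 4
  z >= -0.25 -> could be stanine 5
  z < 0.25
  z < 0.75
  z < 1.25
  z < 1.75
Highest qualifying boundary gives stanine = 5

5


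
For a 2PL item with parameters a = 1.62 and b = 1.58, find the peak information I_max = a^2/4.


For 2PL, max info at theta = b = 1.58
I_max = a^2 / 4 = 1.62^2 / 4
= 2.6244 / 4
I_max = 0.6561

0.6561
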